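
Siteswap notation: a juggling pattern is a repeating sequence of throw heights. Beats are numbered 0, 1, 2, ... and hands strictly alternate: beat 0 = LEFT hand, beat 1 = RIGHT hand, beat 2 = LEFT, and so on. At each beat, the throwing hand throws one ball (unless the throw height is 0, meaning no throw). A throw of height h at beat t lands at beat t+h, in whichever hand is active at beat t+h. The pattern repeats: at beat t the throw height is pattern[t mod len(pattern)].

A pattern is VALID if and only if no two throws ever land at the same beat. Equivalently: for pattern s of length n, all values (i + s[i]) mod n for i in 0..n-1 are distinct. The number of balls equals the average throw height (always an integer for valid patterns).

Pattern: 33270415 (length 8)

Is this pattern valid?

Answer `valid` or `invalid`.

i=0: (i + s[i]) mod n = (0 + 3) mod 8 = 3
i=1: (i + s[i]) mod n = (1 + 3) mod 8 = 4
i=2: (i + s[i]) mod n = (2 + 2) mod 8 = 4
i=3: (i + s[i]) mod n = (3 + 7) mod 8 = 2
i=4: (i + s[i]) mod n = (4 + 0) mod 8 = 4
i=5: (i + s[i]) mod n = (5 + 4) mod 8 = 1
i=6: (i + s[i]) mod n = (6 + 1) mod 8 = 7
i=7: (i + s[i]) mod n = (7 + 5) mod 8 = 4
Residues: [3, 4, 4, 2, 4, 1, 7, 4], distinct: False

Answer: invalid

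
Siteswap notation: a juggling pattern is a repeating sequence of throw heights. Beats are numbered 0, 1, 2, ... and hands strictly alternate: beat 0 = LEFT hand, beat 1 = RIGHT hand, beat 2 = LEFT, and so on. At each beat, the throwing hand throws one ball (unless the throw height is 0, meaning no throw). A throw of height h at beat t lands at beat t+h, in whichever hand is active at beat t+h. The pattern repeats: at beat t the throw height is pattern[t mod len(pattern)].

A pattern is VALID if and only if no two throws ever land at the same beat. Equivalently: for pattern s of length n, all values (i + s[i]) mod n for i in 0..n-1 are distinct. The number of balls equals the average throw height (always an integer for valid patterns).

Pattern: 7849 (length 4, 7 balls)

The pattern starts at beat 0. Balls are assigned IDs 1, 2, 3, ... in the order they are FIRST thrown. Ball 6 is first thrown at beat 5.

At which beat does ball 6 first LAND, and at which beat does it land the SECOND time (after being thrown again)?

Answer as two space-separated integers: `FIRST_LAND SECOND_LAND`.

Answer: 13 21

Derivation:
Beat 0 (L): throw ball1 h=7 -> lands@7:R; in-air after throw: [b1@7:R]
Beat 1 (R): throw ball2 h=8 -> lands@9:R; in-air after throw: [b1@7:R b2@9:R]
Beat 2 (L): throw ball3 h=4 -> lands@6:L; in-air after throw: [b3@6:L b1@7:R b2@9:R]
Beat 3 (R): throw ball4 h=9 -> lands@12:L; in-air after throw: [b3@6:L b1@7:R b2@9:R b4@12:L]
Beat 4 (L): throw ball5 h=7 -> lands@11:R; in-air after throw: [b3@6:L b1@7:R b2@9:R b5@11:R b4@12:L]
Beat 5 (R): throw ball6 h=8 -> lands@13:R; in-air after throw: [b3@6:L b1@7:R b2@9:R b5@11:R b4@12:L b6@13:R]
Beat 6 (L): throw ball3 h=4 -> lands@10:L; in-air after throw: [b1@7:R b2@9:R b3@10:L b5@11:R b4@12:L b6@13:R]
Beat 7 (R): throw ball1 h=9 -> lands@16:L; in-air after throw: [b2@9:R b3@10:L b5@11:R b4@12:L b6@13:R b1@16:L]
Beat 8 (L): throw ball7 h=7 -> lands@15:R; in-air after throw: [b2@9:R b3@10:L b5@11:R b4@12:L b6@13:R b7@15:R b1@16:L]
Beat 9 (R): throw ball2 h=8 -> lands@17:R; in-air after throw: [b3@10:L b5@11:R b4@12:L b6@13:R b7@15:R b1@16:L b2@17:R]
Beat 10 (L): throw ball3 h=4 -> lands@14:L; in-air after throw: [b5@11:R b4@12:L b6@13:R b3@14:L b7@15:R b1@16:L b2@17:R]
Beat 11 (R): throw ball5 h=9 -> lands@20:L; in-air after throw: [b4@12:L b6@13:R b3@14:L b7@15:R b1@16:L b2@17:R b5@20:L]
Beat 12 (L): throw ball4 h=7 -> lands@19:R; in-air after throw: [b6@13:R b3@14:L b7@15:R b1@16:L b2@17:R b4@19:R b5@20:L]
Beat 13 (R): throw ball6 h=8 -> lands@21:R; in-air after throw: [b3@14:L b7@15:R b1@16:L b2@17:R b4@19:R b5@20:L b6@21:R]
Beat 14 (L): throw ball3 h=4 -> lands@18:L; in-air after throw: [b7@15:R b1@16:L b2@17:R b3@18:L b4@19:R b5@20:L b6@21:R]
Beat 15 (R): throw ball7 h=9 -> lands@24:L; in-air after throw: [b1@16:L b2@17:R b3@18:L b4@19:R b5@20:L b6@21:R b7@24:L]
Beat 16 (L): throw ball1 h=7 -> lands@23:R; in-air after throw: [b2@17:R b3@18:L b4@19:R b5@20:L b6@21:R b1@23:R b7@24:L]
Beat 17 (R): throw ball2 h=8 -> lands@25:R; in-air after throw: [b3@18:L b4@19:R b5@20:L b6@21:R b1@23:R b7@24:L b2@25:R]
Beat 18 (L): throw ball3 h=4 -> lands@22:L; in-air after throw: [b4@19:R b5@20:L b6@21:R b3@22:L b1@23:R b7@24:L b2@25:R]
Beat 19 (R): throw ball4 h=9 -> lands@28:L; in-air after throw: [b5@20:L b6@21:R b3@22:L b1@23:R b7@24:L b2@25:R b4@28:L]
Beat 20 (L): throw ball5 h=7 -> lands@27:R; in-air after throw: [b6@21:R b3@22:L b1@23:R b7@24:L b2@25:R b5@27:R b4@28:L]
Beat 21 (R): throw ball6 h=8 -> lands@29:R; in-air after throw: [b3@22:L b1@23:R b7@24:L b2@25:R b5@27:R b4@28:L b6@29:R]
Ball 6: thrown@5 h=8 -> first land @13; rethrown@13 h=8 -> second land @21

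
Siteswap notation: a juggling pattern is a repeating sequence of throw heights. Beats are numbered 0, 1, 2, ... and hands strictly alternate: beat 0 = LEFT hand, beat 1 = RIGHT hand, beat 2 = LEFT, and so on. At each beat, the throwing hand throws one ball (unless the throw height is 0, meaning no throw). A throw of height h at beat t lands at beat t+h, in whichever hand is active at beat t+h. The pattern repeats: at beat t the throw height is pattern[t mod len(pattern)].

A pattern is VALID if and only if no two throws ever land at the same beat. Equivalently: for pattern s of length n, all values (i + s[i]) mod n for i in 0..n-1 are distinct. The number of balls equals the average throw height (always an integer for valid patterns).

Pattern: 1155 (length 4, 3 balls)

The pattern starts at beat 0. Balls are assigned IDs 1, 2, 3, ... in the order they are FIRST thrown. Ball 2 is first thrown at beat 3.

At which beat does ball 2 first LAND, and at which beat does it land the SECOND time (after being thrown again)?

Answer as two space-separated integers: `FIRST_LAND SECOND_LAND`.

Beat 0 (L): throw ball1 h=1 -> lands@1:R; in-air after throw: [b1@1:R]
Beat 1 (R): throw ball1 h=1 -> lands@2:L; in-air after throw: [b1@2:L]
Beat 2 (L): throw ball1 h=5 -> lands@7:R; in-air after throw: [b1@7:R]
Beat 3 (R): throw ball2 h=5 -> lands@8:L; in-air after throw: [b1@7:R b2@8:L]
Beat 4 (L): throw ball3 h=1 -> lands@5:R; in-air after throw: [b3@5:R b1@7:R b2@8:L]
Beat 5 (R): throw ball3 h=1 -> lands@6:L; in-air after throw: [b3@6:L b1@7:R b2@8:L]
Beat 6 (L): throw ball3 h=5 -> lands@11:R; in-air after throw: [b1@7:R b2@8:L b3@11:R]
Beat 7 (R): throw ball1 h=5 -> lands@12:L; in-air after throw: [b2@8:L b3@11:R b1@12:L]
Beat 8 (L): throw ball2 h=1 -> lands@9:R; in-air after throw: [b2@9:R b3@11:R b1@12:L]
Beat 9 (R): throw ball2 h=1 -> lands@10:L; in-air after throw: [b2@10:L b3@11:R b1@12:L]
Ball 2: thrown@3 h=5 -> first land @8; rethrown@8 h=1 -> second land @9

Answer: 8 9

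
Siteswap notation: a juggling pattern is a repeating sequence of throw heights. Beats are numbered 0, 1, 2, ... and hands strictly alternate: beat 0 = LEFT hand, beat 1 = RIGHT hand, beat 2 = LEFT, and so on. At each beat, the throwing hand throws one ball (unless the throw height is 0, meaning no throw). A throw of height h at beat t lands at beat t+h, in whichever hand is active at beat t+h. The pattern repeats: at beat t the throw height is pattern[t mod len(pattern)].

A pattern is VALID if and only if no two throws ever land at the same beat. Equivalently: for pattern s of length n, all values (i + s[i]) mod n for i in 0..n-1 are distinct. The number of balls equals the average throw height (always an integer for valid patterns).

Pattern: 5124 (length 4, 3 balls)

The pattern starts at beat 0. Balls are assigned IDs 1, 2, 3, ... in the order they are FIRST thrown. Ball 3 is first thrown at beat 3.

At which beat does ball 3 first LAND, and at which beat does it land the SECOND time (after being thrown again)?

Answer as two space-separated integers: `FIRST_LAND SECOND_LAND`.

Beat 0 (L): throw ball1 h=5 -> lands@5:R; in-air after throw: [b1@5:R]
Beat 1 (R): throw ball2 h=1 -> lands@2:L; in-air after throw: [b2@2:L b1@5:R]
Beat 2 (L): throw ball2 h=2 -> lands@4:L; in-air after throw: [b2@4:L b1@5:R]
Beat 3 (R): throw ball3 h=4 -> lands@7:R; in-air after throw: [b2@4:L b1@5:R b3@7:R]
Beat 4 (L): throw ball2 h=5 -> lands@9:R; in-air after throw: [b1@5:R b3@7:R b2@9:R]
Beat 5 (R): throw ball1 h=1 -> lands@6:L; in-air after throw: [b1@6:L b3@7:R b2@9:R]
Beat 6 (L): throw ball1 h=2 -> lands@8:L; in-air after throw: [b3@7:R b1@8:L b2@9:R]
Beat 7 (R): throw ball3 h=4 -> lands@11:R; in-air after throw: [b1@8:L b2@9:R b3@11:R]
Beat 8 (L): throw ball1 h=5 -> lands@13:R; in-air after throw: [b2@9:R b3@11:R b1@13:R]
Beat 9 (R): throw ball2 h=1 -> lands@10:L; in-air after throw: [b2@10:L b3@11:R b1@13:R]
Beat 10 (L): throw ball2 h=2 -> lands@12:L; in-air after throw: [b3@11:R b2@12:L b1@13:R]
Beat 11 (R): throw ball3 h=4 -> lands@15:R; in-air after throw: [b2@12:L b1@13:R b3@15:R]
Ball 3: thrown@3 h=4 -> first land @7; rethrown@7 h=4 -> second land @11

Answer: 7 11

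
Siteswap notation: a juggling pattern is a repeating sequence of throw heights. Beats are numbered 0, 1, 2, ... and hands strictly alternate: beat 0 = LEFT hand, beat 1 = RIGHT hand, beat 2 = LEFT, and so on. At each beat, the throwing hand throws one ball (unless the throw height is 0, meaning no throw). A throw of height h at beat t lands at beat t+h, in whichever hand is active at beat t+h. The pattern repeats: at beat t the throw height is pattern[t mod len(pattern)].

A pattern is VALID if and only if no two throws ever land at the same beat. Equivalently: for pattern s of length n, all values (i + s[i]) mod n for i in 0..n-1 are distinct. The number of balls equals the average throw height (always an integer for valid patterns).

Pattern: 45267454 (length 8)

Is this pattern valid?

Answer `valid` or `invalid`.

i=0: (i + s[i]) mod n = (0 + 4) mod 8 = 4
i=1: (i + s[i]) mod n = (1 + 5) mod 8 = 6
i=2: (i + s[i]) mod n = (2 + 2) mod 8 = 4
i=3: (i + s[i]) mod n = (3 + 6) mod 8 = 1
i=4: (i + s[i]) mod n = (4 + 7) mod 8 = 3
i=5: (i + s[i]) mod n = (5 + 4) mod 8 = 1
i=6: (i + s[i]) mod n = (6 + 5) mod 8 = 3
i=7: (i + s[i]) mod n = (7 + 4) mod 8 = 3
Residues: [4, 6, 4, 1, 3, 1, 3, 3], distinct: False

Answer: invalid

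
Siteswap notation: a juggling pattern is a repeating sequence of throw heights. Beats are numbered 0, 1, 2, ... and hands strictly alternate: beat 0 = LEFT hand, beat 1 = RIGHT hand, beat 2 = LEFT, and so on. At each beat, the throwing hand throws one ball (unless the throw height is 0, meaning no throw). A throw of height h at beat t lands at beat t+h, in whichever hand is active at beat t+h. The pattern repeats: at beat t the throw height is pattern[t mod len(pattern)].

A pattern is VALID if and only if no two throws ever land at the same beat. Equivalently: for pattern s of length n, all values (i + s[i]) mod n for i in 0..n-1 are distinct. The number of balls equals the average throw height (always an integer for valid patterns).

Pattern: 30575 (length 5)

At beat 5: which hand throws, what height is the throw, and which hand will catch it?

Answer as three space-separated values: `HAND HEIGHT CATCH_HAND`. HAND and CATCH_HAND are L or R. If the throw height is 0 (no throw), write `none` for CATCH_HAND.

Beat 5: 5 mod 2 = 1, so hand = R
Throw height = pattern[5 mod 5] = pattern[0] = 3
Lands at beat 5+3=8, 8 mod 2 = 0, so catch hand = L

Answer: R 3 L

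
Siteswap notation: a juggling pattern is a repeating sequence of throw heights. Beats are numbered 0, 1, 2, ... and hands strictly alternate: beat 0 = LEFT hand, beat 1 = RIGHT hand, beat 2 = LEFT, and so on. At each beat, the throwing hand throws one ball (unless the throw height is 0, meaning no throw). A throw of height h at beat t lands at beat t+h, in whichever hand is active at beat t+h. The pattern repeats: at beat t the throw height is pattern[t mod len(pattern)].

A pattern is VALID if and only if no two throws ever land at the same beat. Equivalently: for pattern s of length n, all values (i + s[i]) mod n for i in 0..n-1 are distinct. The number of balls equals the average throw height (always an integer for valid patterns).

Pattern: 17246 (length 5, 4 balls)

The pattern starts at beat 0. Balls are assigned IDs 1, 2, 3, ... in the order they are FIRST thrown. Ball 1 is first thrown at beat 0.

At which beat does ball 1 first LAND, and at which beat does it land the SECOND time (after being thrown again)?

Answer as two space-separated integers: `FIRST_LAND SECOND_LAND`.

Beat 0 (L): throw ball1 h=1 -> lands@1:R; in-air after throw: [b1@1:R]
Beat 1 (R): throw ball1 h=7 -> lands@8:L; in-air after throw: [b1@8:L]
Beat 2 (L): throw ball2 h=2 -> lands@4:L; in-air after throw: [b2@4:L b1@8:L]
Beat 3 (R): throw ball3 h=4 -> lands@7:R; in-air after throw: [b2@4:L b3@7:R b1@8:L]
Beat 4 (L): throw ball2 h=6 -> lands@10:L; in-air after throw: [b3@7:R b1@8:L b2@10:L]
Beat 5 (R): throw ball4 h=1 -> lands@6:L; in-air after throw: [b4@6:L b3@7:R b1@8:L b2@10:L]
Beat 6 (L): throw ball4 h=7 -> lands@13:R; in-air after throw: [b3@7:R b1@8:L b2@10:L b4@13:R]
Beat 7 (R): throw ball3 h=2 -> lands@9:R; in-air after throw: [b1@8:L b3@9:R b2@10:L b4@13:R]
Beat 8 (L): throw ball1 h=4 -> lands@12:L; in-air after throw: [b3@9:R b2@10:L b1@12:L b4@13:R]
Ball 1: thrown@0 h=1 -> first land @1; rethrown@1 h=7 -> second land @8

Answer: 1 8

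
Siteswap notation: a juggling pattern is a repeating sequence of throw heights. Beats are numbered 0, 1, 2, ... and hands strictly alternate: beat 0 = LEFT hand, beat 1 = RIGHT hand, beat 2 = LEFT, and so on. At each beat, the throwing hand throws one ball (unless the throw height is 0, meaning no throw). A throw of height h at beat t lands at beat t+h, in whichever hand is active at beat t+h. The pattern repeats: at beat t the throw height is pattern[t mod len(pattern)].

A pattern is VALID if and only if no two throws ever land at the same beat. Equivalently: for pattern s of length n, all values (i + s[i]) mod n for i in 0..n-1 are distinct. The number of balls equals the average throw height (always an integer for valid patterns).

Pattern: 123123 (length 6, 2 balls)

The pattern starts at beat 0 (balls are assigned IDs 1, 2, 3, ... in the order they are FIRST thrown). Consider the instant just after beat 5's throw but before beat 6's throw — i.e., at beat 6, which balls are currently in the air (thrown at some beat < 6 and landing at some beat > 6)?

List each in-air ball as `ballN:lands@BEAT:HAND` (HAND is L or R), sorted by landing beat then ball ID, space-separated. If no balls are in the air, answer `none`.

Answer: ball2:lands@8:L

Derivation:
Beat 0 (L): throw ball1 h=1 -> lands@1:R; in-air after throw: [b1@1:R]
Beat 1 (R): throw ball1 h=2 -> lands@3:R; in-air after throw: [b1@3:R]
Beat 2 (L): throw ball2 h=3 -> lands@5:R; in-air after throw: [b1@3:R b2@5:R]
Beat 3 (R): throw ball1 h=1 -> lands@4:L; in-air after throw: [b1@4:L b2@5:R]
Beat 4 (L): throw ball1 h=2 -> lands@6:L; in-air after throw: [b2@5:R b1@6:L]
Beat 5 (R): throw ball2 h=3 -> lands@8:L; in-air after throw: [b1@6:L b2@8:L]
Beat 6 (L): throw ball1 h=1 -> lands@7:R; in-air after throw: [b1@7:R b2@8:L]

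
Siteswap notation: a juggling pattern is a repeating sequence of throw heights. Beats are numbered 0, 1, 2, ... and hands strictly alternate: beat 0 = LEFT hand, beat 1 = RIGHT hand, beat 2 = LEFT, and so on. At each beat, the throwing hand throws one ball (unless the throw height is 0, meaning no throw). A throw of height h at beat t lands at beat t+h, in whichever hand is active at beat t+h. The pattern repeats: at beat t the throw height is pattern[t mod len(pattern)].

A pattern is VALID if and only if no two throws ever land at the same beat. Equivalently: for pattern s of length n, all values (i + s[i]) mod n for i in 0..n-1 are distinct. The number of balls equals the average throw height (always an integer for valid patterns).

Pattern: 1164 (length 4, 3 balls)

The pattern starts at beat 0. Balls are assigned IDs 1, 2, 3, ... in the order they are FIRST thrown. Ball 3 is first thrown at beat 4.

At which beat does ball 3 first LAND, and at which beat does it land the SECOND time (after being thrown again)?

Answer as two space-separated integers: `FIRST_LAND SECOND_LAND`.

Beat 0 (L): throw ball1 h=1 -> lands@1:R; in-air after throw: [b1@1:R]
Beat 1 (R): throw ball1 h=1 -> lands@2:L; in-air after throw: [b1@2:L]
Beat 2 (L): throw ball1 h=6 -> lands@8:L; in-air after throw: [b1@8:L]
Beat 3 (R): throw ball2 h=4 -> lands@7:R; in-air after throw: [b2@7:R b1@8:L]
Beat 4 (L): throw ball3 h=1 -> lands@5:R; in-air after throw: [b3@5:R b2@7:R b1@8:L]
Beat 5 (R): throw ball3 h=1 -> lands@6:L; in-air after throw: [b3@6:L b2@7:R b1@8:L]
Beat 6 (L): throw ball3 h=6 -> lands@12:L; in-air after throw: [b2@7:R b1@8:L b3@12:L]
Ball 3: thrown@4 h=1 -> first land @5; rethrown@5 h=1 -> second land @6

Answer: 5 6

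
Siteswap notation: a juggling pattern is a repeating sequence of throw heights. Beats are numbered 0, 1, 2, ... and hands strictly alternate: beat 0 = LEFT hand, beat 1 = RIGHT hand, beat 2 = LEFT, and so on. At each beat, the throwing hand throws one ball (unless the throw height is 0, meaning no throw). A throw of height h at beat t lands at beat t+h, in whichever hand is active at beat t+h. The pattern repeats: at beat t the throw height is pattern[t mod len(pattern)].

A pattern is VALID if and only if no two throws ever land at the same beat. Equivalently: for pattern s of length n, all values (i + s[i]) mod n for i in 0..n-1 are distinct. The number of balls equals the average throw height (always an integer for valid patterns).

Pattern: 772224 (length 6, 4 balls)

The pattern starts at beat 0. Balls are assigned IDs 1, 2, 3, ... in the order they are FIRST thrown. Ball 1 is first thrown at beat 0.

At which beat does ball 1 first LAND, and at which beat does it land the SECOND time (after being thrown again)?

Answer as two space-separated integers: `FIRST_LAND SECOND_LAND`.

Beat 0 (L): throw ball1 h=7 -> lands@7:R; in-air after throw: [b1@7:R]
Beat 1 (R): throw ball2 h=7 -> lands@8:L; in-air after throw: [b1@7:R b2@8:L]
Beat 2 (L): throw ball3 h=2 -> lands@4:L; in-air after throw: [b3@4:L b1@7:R b2@8:L]
Beat 3 (R): throw ball4 h=2 -> lands@5:R; in-air after throw: [b3@4:L b4@5:R b1@7:R b2@8:L]
Beat 4 (L): throw ball3 h=2 -> lands@6:L; in-air after throw: [b4@5:R b3@6:L b1@7:R b2@8:L]
Beat 5 (R): throw ball4 h=4 -> lands@9:R; in-air after throw: [b3@6:L b1@7:R b2@8:L b4@9:R]
Beat 6 (L): throw ball3 h=7 -> lands@13:R; in-air after throw: [b1@7:R b2@8:L b4@9:R b3@13:R]
Beat 7 (R): throw ball1 h=7 -> lands@14:L; in-air after throw: [b2@8:L b4@9:R b3@13:R b1@14:L]
Beat 8 (L): throw ball2 h=2 -> lands@10:L; in-air after throw: [b4@9:R b2@10:L b3@13:R b1@14:L]
Beat 9 (R): throw ball4 h=2 -> lands@11:R; in-air after throw: [b2@10:L b4@11:R b3@13:R b1@14:L]
Beat 10 (L): throw ball2 h=2 -> lands@12:L; in-air after throw: [b4@11:R b2@12:L b3@13:R b1@14:L]
Beat 11 (R): throw ball4 h=4 -> lands@15:R; in-air after throw: [b2@12:L b3@13:R b1@14:L b4@15:R]
Beat 12 (L): throw ball2 h=7 -> lands@19:R; in-air after throw: [b3@13:R b1@14:L b4@15:R b2@19:R]
Beat 13 (R): throw ball3 h=7 -> lands@20:L; in-air after throw: [b1@14:L b4@15:R b2@19:R b3@20:L]
Beat 14 (L): throw ball1 h=2 -> lands@16:L; in-air after throw: [b4@15:R b1@16:L b2@19:R b3@20:L]
Ball 1: thrown@0 h=7 -> first land @7; rethrown@7 h=7 -> second land @14

Answer: 7 14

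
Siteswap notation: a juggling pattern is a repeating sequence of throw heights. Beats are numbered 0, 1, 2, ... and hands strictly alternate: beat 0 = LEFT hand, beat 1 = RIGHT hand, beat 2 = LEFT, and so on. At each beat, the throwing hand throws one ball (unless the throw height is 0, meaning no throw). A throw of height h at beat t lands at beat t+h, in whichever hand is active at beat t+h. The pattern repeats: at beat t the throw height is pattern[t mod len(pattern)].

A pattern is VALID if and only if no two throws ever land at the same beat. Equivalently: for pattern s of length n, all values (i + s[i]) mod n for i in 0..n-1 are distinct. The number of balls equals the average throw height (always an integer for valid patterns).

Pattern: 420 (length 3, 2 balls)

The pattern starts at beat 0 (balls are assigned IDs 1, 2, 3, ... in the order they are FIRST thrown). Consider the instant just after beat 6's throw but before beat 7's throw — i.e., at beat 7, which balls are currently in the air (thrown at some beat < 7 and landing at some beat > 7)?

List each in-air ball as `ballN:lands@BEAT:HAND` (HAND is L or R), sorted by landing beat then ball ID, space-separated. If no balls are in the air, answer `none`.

Answer: ball1:lands@10:L

Derivation:
Beat 0 (L): throw ball1 h=4 -> lands@4:L; in-air after throw: [b1@4:L]
Beat 1 (R): throw ball2 h=2 -> lands@3:R; in-air after throw: [b2@3:R b1@4:L]
Beat 3 (R): throw ball2 h=4 -> lands@7:R; in-air after throw: [b1@4:L b2@7:R]
Beat 4 (L): throw ball1 h=2 -> lands@6:L; in-air after throw: [b1@6:L b2@7:R]
Beat 6 (L): throw ball1 h=4 -> lands@10:L; in-air after throw: [b2@7:R b1@10:L]
Beat 7 (R): throw ball2 h=2 -> lands@9:R; in-air after throw: [b2@9:R b1@10:L]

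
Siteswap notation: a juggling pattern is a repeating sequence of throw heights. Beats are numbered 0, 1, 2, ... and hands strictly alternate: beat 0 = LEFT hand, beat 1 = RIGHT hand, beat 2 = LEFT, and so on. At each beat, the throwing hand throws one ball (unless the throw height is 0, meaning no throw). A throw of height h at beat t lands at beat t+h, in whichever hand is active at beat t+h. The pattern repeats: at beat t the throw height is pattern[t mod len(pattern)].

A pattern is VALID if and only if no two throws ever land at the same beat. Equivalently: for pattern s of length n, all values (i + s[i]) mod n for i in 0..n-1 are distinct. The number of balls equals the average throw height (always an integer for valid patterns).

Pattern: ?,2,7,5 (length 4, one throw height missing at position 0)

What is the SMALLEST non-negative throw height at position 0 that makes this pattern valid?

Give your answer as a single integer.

Answer: 2

Derivation:
i=0: s[i]=? (unknown)
i=1: (1 + 2) mod 4 = 3
i=2: (2 + 7) mod 4 = 1
i=3: (3 + 5) mod 4 = 0
Known residues: [0, 1, 3]; need a permutation of 0..3, so missing residue r = 2
Need (0 + s) mod 4 = 2; smallest s = (2 - 0) mod 4 = 2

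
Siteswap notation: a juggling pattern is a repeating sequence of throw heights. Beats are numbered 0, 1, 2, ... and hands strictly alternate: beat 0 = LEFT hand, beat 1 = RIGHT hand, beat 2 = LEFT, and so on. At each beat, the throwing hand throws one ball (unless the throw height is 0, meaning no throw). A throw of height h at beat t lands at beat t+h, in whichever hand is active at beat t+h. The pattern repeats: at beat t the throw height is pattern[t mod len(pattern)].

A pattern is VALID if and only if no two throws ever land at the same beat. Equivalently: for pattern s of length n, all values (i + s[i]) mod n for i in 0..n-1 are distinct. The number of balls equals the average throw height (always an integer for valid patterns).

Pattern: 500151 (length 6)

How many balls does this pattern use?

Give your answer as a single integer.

Pattern = [5, 0, 0, 1, 5, 1], length n = 6
  position 0: throw height = 5, running sum = 5
  position 1: throw height = 0, running sum = 5
  position 2: throw height = 0, running sum = 5
  position 3: throw height = 1, running sum = 6
  position 4: throw height = 5, running sum = 11
  position 5: throw height = 1, running sum = 12
Total sum = 12; balls = sum / n = 12 / 6 = 2

Answer: 2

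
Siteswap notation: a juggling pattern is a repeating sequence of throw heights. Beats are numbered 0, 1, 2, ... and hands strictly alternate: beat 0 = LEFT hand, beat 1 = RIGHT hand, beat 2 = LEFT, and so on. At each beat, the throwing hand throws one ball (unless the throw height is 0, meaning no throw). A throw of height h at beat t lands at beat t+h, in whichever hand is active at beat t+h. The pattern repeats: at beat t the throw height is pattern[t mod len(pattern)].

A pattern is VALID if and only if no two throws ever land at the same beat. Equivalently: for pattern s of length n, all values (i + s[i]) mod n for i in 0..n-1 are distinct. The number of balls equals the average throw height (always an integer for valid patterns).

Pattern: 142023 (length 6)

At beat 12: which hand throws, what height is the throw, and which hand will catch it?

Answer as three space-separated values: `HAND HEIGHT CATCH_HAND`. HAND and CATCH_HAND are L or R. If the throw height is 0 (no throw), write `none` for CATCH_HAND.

Beat 12: 12 mod 2 = 0, so hand = L
Throw height = pattern[12 mod 6] = pattern[0] = 1
Lands at beat 12+1=13, 13 mod 2 = 1, so catch hand = R

Answer: L 1 R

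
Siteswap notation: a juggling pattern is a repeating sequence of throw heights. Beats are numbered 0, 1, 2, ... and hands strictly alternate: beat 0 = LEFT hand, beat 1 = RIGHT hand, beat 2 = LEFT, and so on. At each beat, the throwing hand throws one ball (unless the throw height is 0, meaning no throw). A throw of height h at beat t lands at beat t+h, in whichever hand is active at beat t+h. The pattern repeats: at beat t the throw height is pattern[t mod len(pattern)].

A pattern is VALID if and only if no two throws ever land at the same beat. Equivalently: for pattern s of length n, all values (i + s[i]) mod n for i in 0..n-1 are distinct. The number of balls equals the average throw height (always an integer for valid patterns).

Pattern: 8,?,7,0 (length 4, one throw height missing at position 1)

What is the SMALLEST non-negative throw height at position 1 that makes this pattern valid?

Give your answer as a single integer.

Answer: 1

Derivation:
i=0: (0 + 8) mod 4 = 0
i=1: s[i]=? (unknown)
i=2: (2 + 7) mod 4 = 1
i=3: (3 + 0) mod 4 = 3
Known residues: [0, 1, 3]; need a permutation of 0..3, so missing residue r = 2
Need (1 + s) mod 4 = 2; smallest s = (2 - 1) mod 4 = 1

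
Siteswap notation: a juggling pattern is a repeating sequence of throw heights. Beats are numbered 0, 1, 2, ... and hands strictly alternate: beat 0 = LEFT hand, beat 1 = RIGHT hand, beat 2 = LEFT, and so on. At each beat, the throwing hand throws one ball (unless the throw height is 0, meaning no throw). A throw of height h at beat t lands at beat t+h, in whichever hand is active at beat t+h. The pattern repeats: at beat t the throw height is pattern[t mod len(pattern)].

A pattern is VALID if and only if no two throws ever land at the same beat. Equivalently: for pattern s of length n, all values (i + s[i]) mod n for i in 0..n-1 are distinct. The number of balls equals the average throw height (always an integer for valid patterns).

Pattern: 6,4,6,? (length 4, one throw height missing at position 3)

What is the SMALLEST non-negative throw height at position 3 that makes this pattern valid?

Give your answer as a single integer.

Answer: 0

Derivation:
i=0: (0 + 6) mod 4 = 2
i=1: (1 + 4) mod 4 = 1
i=2: (2 + 6) mod 4 = 0
i=3: s[i]=? (unknown)
Known residues: [0, 1, 2]; need a permutation of 0..3, so missing residue r = 3
Need (3 + s) mod 4 = 3; smallest s = (3 - 3) mod 4 = 0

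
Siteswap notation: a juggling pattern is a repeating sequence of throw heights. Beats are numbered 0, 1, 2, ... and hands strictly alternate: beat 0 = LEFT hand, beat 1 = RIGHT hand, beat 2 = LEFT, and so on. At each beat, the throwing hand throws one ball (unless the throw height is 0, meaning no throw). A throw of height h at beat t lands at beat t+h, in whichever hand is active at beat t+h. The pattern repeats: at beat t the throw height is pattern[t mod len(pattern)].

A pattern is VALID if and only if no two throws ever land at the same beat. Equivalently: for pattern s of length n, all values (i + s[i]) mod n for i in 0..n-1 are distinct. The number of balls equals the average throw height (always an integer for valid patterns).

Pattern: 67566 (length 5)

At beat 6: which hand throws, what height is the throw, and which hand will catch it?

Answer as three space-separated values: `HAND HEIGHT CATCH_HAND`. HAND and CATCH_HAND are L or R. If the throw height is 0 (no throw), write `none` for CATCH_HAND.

Beat 6: 6 mod 2 = 0, so hand = L
Throw height = pattern[6 mod 5] = pattern[1] = 7
Lands at beat 6+7=13, 13 mod 2 = 1, so catch hand = R

Answer: L 7 R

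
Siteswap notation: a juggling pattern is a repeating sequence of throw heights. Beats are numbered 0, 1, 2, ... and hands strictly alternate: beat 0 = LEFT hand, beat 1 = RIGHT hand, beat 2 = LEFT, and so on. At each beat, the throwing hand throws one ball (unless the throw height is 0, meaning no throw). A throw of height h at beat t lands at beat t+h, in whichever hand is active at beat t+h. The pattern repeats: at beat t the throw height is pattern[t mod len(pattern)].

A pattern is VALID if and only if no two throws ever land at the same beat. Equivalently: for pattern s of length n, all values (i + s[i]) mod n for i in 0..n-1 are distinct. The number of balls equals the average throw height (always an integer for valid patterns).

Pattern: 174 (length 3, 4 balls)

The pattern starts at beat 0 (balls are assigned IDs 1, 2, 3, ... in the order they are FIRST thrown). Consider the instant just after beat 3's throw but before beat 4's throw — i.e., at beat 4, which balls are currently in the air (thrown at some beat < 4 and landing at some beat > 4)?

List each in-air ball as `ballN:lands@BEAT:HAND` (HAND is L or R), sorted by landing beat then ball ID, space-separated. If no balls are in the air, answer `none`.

Beat 0 (L): throw ball1 h=1 -> lands@1:R; in-air after throw: [b1@1:R]
Beat 1 (R): throw ball1 h=7 -> lands@8:L; in-air after throw: [b1@8:L]
Beat 2 (L): throw ball2 h=4 -> lands@6:L; in-air after throw: [b2@6:L b1@8:L]
Beat 3 (R): throw ball3 h=1 -> lands@4:L; in-air after throw: [b3@4:L b2@6:L b1@8:L]
Beat 4 (L): throw ball3 h=7 -> lands@11:R; in-air after throw: [b2@6:L b1@8:L b3@11:R]

Answer: ball2:lands@6:L ball1:lands@8:L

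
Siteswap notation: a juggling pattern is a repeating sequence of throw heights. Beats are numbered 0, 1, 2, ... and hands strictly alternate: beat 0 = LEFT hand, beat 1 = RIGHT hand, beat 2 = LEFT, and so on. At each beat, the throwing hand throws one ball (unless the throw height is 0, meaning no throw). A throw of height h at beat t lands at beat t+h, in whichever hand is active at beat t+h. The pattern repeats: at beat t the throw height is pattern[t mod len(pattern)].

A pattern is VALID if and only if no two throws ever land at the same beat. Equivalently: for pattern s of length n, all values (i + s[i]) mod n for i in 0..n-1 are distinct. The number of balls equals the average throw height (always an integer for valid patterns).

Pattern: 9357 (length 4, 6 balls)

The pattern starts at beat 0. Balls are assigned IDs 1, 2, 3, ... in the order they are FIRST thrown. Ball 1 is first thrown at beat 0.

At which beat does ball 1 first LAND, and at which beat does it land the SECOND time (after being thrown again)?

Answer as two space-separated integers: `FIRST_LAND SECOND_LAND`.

Beat 0 (L): throw ball1 h=9 -> lands@9:R; in-air after throw: [b1@9:R]
Beat 1 (R): throw ball2 h=3 -> lands@4:L; in-air after throw: [b2@4:L b1@9:R]
Beat 2 (L): throw ball3 h=5 -> lands@7:R; in-air after throw: [b2@4:L b3@7:R b1@9:R]
Beat 3 (R): throw ball4 h=7 -> lands@10:L; in-air after throw: [b2@4:L b3@7:R b1@9:R b4@10:L]
Beat 4 (L): throw ball2 h=9 -> lands@13:R; in-air after throw: [b3@7:R b1@9:R b4@10:L b2@13:R]
Beat 5 (R): throw ball5 h=3 -> lands@8:L; in-air after throw: [b3@7:R b5@8:L b1@9:R b4@10:L b2@13:R]
Beat 6 (L): throw ball6 h=5 -> lands@11:R; in-air after throw: [b3@7:R b5@8:L b1@9:R b4@10:L b6@11:R b2@13:R]
Beat 7 (R): throw ball3 h=7 -> lands@14:L; in-air after throw: [b5@8:L b1@9:R b4@10:L b6@11:R b2@13:R b3@14:L]
Beat 8 (L): throw ball5 h=9 -> lands@17:R; in-air after throw: [b1@9:R b4@10:L b6@11:R b2@13:R b3@14:L b5@17:R]
Beat 9 (R): throw ball1 h=3 -> lands@12:L; in-air after throw: [b4@10:L b6@11:R b1@12:L b2@13:R b3@14:L b5@17:R]
Beat 10 (L): throw ball4 h=5 -> lands@15:R; in-air after throw: [b6@11:R b1@12:L b2@13:R b3@14:L b4@15:R b5@17:R]
Beat 11 (R): throw ball6 h=7 -> lands@18:L; in-air after throw: [b1@12:L b2@13:R b3@14:L b4@15:R b5@17:R b6@18:L]
Beat 12 (L): throw ball1 h=9 -> lands@21:R; in-air after throw: [b2@13:R b3@14:L b4@15:R b5@17:R b6@18:L b1@21:R]
Ball 1: thrown@0 h=9 -> first land @9; rethrown@9 h=3 -> second land @12

Answer: 9 12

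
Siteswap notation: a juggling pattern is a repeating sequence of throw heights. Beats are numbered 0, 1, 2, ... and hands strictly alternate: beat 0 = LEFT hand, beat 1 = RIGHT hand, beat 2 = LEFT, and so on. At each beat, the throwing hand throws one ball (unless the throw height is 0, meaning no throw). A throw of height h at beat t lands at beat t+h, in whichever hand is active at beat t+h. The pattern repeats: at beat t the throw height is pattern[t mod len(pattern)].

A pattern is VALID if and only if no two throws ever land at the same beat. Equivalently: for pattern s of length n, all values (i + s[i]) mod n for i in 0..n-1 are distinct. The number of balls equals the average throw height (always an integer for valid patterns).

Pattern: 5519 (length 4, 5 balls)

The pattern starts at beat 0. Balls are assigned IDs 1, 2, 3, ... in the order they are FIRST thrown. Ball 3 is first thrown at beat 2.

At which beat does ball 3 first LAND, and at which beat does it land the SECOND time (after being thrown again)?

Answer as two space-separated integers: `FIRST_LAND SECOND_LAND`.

Beat 0 (L): throw ball1 h=5 -> lands@5:R; in-air after throw: [b1@5:R]
Beat 1 (R): throw ball2 h=5 -> lands@6:L; in-air after throw: [b1@5:R b2@6:L]
Beat 2 (L): throw ball3 h=1 -> lands@3:R; in-air after throw: [b3@3:R b1@5:R b2@6:L]
Beat 3 (R): throw ball3 h=9 -> lands@12:L; in-air after throw: [b1@5:R b2@6:L b3@12:L]
Beat 4 (L): throw ball4 h=5 -> lands@9:R; in-air after throw: [b1@5:R b2@6:L b4@9:R b3@12:L]
Beat 5 (R): throw ball1 h=5 -> lands@10:L; in-air after throw: [b2@6:L b4@9:R b1@10:L b3@12:L]
Beat 6 (L): throw ball2 h=1 -> lands@7:R; in-air after throw: [b2@7:R b4@9:R b1@10:L b3@12:L]
Beat 7 (R): throw ball2 h=9 -> lands@16:L; in-air after throw: [b4@9:R b1@10:L b3@12:L b2@16:L]
Beat 8 (L): throw ball5 h=5 -> lands@13:R; in-air after throw: [b4@9:R b1@10:L b3@12:L b5@13:R b2@16:L]
Beat 9 (R): throw ball4 h=5 -> lands@14:L; in-air after throw: [b1@10:L b3@12:L b5@13:R b4@14:L b2@16:L]
Beat 10 (L): throw ball1 h=1 -> lands@11:R; in-air after throw: [b1@11:R b3@12:L b5@13:R b4@14:L b2@16:L]
Beat 11 (R): throw ball1 h=9 -> lands@20:L; in-air after throw: [b3@12:L b5@13:R b4@14:L b2@16:L b1@20:L]
Beat 12 (L): throw ball3 h=5 -> lands@17:R; in-air after throw: [b5@13:R b4@14:L b2@16:L b3@17:R b1@20:L]
Ball 3: thrown@2 h=1 -> first land @3; rethrown@3 h=9 -> second land @12

Answer: 3 12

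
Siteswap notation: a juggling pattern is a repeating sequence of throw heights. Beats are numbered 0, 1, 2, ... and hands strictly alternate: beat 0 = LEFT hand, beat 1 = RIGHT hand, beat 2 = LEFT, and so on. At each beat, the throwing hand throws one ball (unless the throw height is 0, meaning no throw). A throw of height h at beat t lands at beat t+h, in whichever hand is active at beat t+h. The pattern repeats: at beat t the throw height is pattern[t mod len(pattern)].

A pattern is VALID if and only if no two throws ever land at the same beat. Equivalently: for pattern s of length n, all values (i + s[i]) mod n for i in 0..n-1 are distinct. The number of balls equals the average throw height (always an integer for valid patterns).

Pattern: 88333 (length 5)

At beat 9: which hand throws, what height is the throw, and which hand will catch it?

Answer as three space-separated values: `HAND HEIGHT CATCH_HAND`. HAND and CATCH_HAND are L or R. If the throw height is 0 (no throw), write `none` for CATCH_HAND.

Answer: R 3 L

Derivation:
Beat 9: 9 mod 2 = 1, so hand = R
Throw height = pattern[9 mod 5] = pattern[4] = 3
Lands at beat 9+3=12, 12 mod 2 = 0, so catch hand = L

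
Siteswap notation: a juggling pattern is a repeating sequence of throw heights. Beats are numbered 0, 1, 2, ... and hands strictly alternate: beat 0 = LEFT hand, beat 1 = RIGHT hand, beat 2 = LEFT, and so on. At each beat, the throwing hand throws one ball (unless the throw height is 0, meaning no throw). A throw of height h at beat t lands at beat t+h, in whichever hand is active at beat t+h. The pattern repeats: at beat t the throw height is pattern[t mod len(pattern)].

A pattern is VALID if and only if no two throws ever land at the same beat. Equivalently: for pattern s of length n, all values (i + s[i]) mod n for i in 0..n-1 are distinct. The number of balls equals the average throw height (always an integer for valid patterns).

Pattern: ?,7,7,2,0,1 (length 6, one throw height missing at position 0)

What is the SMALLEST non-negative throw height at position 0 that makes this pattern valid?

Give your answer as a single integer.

i=0: s[i]=? (unknown)
i=1: (1 + 7) mod 6 = 2
i=2: (2 + 7) mod 6 = 3
i=3: (3 + 2) mod 6 = 5
i=4: (4 + 0) mod 6 = 4
i=5: (5 + 1) mod 6 = 0
Known residues: [0, 2, 3, 4, 5]; need a permutation of 0..5, so missing residue r = 1
Need (0 + s) mod 6 = 1; smallest s = (1 - 0) mod 6 = 1

Answer: 1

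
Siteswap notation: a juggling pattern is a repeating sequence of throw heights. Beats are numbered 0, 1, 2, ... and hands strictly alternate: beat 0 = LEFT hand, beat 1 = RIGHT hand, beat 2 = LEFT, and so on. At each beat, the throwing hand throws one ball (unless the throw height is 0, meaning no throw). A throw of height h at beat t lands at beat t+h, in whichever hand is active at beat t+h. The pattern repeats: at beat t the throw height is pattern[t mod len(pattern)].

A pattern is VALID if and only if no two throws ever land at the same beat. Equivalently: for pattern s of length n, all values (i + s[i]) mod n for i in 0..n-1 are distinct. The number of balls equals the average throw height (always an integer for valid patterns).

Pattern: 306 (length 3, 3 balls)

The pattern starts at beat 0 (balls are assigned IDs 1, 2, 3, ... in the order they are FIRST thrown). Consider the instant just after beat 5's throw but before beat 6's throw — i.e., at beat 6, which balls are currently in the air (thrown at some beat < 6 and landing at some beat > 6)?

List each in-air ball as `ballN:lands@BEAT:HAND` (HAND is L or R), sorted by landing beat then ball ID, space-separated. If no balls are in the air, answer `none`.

Answer: ball2:lands@8:L ball3:lands@11:R

Derivation:
Beat 0 (L): throw ball1 h=3 -> lands@3:R; in-air after throw: [b1@3:R]
Beat 2 (L): throw ball2 h=6 -> lands@8:L; in-air after throw: [b1@3:R b2@8:L]
Beat 3 (R): throw ball1 h=3 -> lands@6:L; in-air after throw: [b1@6:L b2@8:L]
Beat 5 (R): throw ball3 h=6 -> lands@11:R; in-air after throw: [b1@6:L b2@8:L b3@11:R]
Beat 6 (L): throw ball1 h=3 -> lands@9:R; in-air after throw: [b2@8:L b1@9:R b3@11:R]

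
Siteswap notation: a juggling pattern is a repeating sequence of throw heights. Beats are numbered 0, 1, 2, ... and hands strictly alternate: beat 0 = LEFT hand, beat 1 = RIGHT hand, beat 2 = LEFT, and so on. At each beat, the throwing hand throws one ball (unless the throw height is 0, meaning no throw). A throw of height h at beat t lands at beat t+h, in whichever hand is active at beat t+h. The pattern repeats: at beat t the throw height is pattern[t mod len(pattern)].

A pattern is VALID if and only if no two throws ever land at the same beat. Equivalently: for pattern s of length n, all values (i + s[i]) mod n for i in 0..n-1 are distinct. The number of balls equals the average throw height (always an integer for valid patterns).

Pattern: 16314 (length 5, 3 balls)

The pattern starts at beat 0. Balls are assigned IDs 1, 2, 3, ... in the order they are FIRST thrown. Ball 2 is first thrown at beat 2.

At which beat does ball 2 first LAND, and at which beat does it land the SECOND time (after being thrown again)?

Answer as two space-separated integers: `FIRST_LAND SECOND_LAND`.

Answer: 5 6

Derivation:
Beat 0 (L): throw ball1 h=1 -> lands@1:R; in-air after throw: [b1@1:R]
Beat 1 (R): throw ball1 h=6 -> lands@7:R; in-air after throw: [b1@7:R]
Beat 2 (L): throw ball2 h=3 -> lands@5:R; in-air after throw: [b2@5:R b1@7:R]
Beat 3 (R): throw ball3 h=1 -> lands@4:L; in-air after throw: [b3@4:L b2@5:R b1@7:R]
Beat 4 (L): throw ball3 h=4 -> lands@8:L; in-air after throw: [b2@5:R b1@7:R b3@8:L]
Beat 5 (R): throw ball2 h=1 -> lands@6:L; in-air after throw: [b2@6:L b1@7:R b3@8:L]
Beat 6 (L): throw ball2 h=6 -> lands@12:L; in-air after throw: [b1@7:R b3@8:L b2@12:L]
Ball 2: thrown@2 h=3 -> first land @5; rethrown@5 h=1 -> second land @6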